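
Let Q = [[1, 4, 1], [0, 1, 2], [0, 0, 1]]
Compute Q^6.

[[1, 24, 126], [0, 1, 12], [0, 0, 1]]

Q = I + N where N = [[0, 4, 1], [0, 0, 2], [0, 0, 0]] is strictly upper-triangular, so N^3 = 0.
(I + N)^6 = I + 6·N + 15·N^2 = [[1, 24, 126], [0, 1, 12], [0, 0, 1]].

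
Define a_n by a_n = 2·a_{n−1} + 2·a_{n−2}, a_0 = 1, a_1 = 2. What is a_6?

328

With companion matrix C = [[2, 2], [1, 0]], [a_n, a_{n−1}]ᵀ = C·[a_{n−1}, a_{n−2}]ᵀ, so [a_6, a_5]ᵀ = C⁵·[a_1, a_0]ᵀ.
C⁵ = [[120, 88], [44, 32]], giving [a_6, a_5]ᵀ = [[328], [120]].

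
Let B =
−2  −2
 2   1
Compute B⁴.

B² = [[0, 2], [−2, −3]]
B³ = [[4, 2], [−2, 1]]
B⁴ = [[−4, −6], [6, 5]]

[[−4, −6], [6, 5]]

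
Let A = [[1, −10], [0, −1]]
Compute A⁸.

A² = I (check: tr A = 0 and det A = −1), so A⁸ = I since 8 is even.

[[1, 0], [0, 1]]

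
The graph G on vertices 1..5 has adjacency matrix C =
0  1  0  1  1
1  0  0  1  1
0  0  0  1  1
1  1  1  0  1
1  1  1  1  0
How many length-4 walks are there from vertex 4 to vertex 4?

34

The number of length-4 walks from vertex 4 to vertex 4 is entry (4,4) of C⁴, where C is the adjacency matrix.
C² = [[3, 2, 2, 2, 2], [2, 3, 2, 2, 2], [2, 2, 2, 1, 1], [2, 2, 1, 4, 3], [2, 2, 1, 3, 4]]
C³ = [[6, 7, 4, 9, 9], [7, 6, 4, 9, 9], [4, 4, 2, 7, 7], [9, 9, 7, 8, 9], [9, 9, 7, 9, 8]]
C⁴ = [[25, 24, 18, 26, 26], [24, 25, 18, 26, 26], [18, 18, 14, 17, 17], [26, 26, 17, 34, 33], [26, 26, 17, 33, 34]]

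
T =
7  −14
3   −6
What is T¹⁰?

[[7, −14], [3, −6]]

T² = T (a projection; rank 1, trace 1), so T¹⁰ = T.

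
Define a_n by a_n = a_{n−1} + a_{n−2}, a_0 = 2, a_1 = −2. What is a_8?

With companion matrix Q = [[1, 1], [1, 0]], [a_n, a_{n−1}]ᵀ = Q·[a_{n−1}, a_{n−2}]ᵀ, so [a_8, a_7]ᵀ = Q^7·[a_1, a_0]ᵀ.
Q^7 = [[21, 13], [13, 8]], giving [a_8, a_7]ᵀ = [[−16], [−10]].

−16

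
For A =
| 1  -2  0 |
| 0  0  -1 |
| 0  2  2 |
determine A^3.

[[1, 2, 6], [0, -4, -2], [0, 4, 0]]

A^2 = [[1, -2, 2], [0, -2, -2], [0, 4, 2]]
A^3 = [[1, 2, 6], [0, -4, -2], [0, 4, 0]]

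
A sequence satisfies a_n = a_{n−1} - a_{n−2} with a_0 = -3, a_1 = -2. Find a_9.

3

With companion matrix T = [[1, -1], [1, 0]], [a_n, a_{n−1}]ᵀ = T·[a_{n−1}, a_{n−2}]ᵀ, so [a_9, a_8]ᵀ = T⁸·[a_1, a_0]ᵀ.
T⁸ = [[0, -1], [1, -1]], giving [a_9, a_8]ᵀ = [[3], [1]].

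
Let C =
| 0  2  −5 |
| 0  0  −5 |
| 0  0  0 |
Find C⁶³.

C is strictly triangular, hence nilpotent: C³ = 0, so C⁶³ = 0.

[[0, 0, 0], [0, 0, 0], [0, 0, 0]]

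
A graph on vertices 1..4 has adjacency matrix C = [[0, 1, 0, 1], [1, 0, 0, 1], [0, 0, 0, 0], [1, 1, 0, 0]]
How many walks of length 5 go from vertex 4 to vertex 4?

The number of length-5 walks from vertex 4 to vertex 4 is entry (4,4) of C⁵, where C is the adjacency matrix.
C² = [[2, 1, 0, 1], [1, 2, 0, 1], [0, 0, 0, 0], [1, 1, 0, 2]]
C³ = [[2, 3, 0, 3], [3, 2, 0, 3], [0, 0, 0, 0], [3, 3, 0, 2]]
C⁴ = [[6, 5, 0, 5], [5, 6, 0, 5], [0, 0, 0, 0], [5, 5, 0, 6]]
C⁵ = [[10, 11, 0, 11], [11, 10, 0, 11], [0, 0, 0, 0], [11, 11, 0, 10]]

10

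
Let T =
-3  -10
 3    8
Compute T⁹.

[[-95343, -191710], [57513, 115538]]

tr T = 5 and det T = 6, so the characteristic polynomial is λ² − (5)λ + (6) with roots 3 and 2.
Eigenvectors give P = [[5, 2], [-3, -1]] with P⁻¹ = [[-1, -2], [3, 5]], and T = P·diag(3, 2)·P⁻¹.
Then T⁹ = P·diag(19683, 512)·P⁻¹ = [[98415, 1024], [-59049, -512]] · [[-1, -2], [3, 5]] = [[-95343, -191710], [57513, 115538]].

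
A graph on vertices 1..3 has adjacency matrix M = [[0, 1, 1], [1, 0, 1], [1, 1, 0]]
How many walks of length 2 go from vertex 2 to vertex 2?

2

The number of length-2 walks from vertex 2 to vertex 2 is entry (2,2) of M², where M is the adjacency matrix.
M² = [[2, 1, 1], [1, 2, 1], [1, 1, 2]]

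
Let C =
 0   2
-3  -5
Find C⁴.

tr C = -5 and det C = 6, so the characteristic polynomial is λ² − (-5)λ + (6) with roots -2 and -3.
Eigenvectors give P = [[-1, -2], [1, 3]] with P⁻¹ = [[-3, -2], [1, 1]], and C = P·diag(-2, -3)·P⁻¹.
Then C⁴ = P·diag(16, 81)·P⁻¹ = [[-16, -162], [16, 243]] · [[-3, -2], [1, 1]] = [[-114, -130], [195, 211]].

[[-114, -130], [195, 211]]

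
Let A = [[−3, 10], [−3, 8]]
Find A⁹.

tr A = 5 and det A = 6, so the characteristic polynomial is λ² − (5)λ + (6) with roots 3 and 2.
Eigenvectors give P = [[−5, 2], [−3, 1]] with P⁻¹ = [[1, −2], [3, −5]], and A = P·diag(3, 2)·P⁻¹.
Then A⁹ = P·diag(19683, 512)·P⁻¹ = [[−98415, 1024], [−59049, 512]] · [[1, −2], [3, −5]] = [[−95343, 191710], [−57513, 115538]].

[[−95343, 191710], [−57513, 115538]]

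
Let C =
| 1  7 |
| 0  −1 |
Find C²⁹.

C² = I (check: tr C = 0 and det C = −1), so C²⁹ = C since 29 is odd.

[[1, 7], [0, −1]]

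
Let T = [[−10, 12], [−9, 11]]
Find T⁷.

[[−388, 516], [−387, 515]]

tr T = 1 and det T = −2, so the characteristic polynomial is λ² − (1)λ + (−2) with roots 2 and −1.
Eigenvectors give P = [[1, 4], [1, 3]] with P⁻¹ = [[−3, 4], [1, −1]], and T = P·diag(2, −1)·P⁻¹.
Then T⁷ = P·diag(128, −1)·P⁻¹ = [[128, −4], [128, −3]] · [[−3, 4], [1, −1]] = [[−388, 516], [−387, 515]].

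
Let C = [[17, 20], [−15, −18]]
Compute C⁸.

[[−18659, −25220], [18915, 25476]]

tr C = −1 and det C = −6, so the characteristic polynomial is λ² − (−1)λ + (−6) with roots −3 and 2.
Eigenvectors give P = [[−1, 4], [1, −3]] with P⁻¹ = [[3, 4], [1, 1]], and C = P·diag(−3, 2)·P⁻¹.
Then C⁸ = P·diag(6561, 256)·P⁻¹ = [[−6561, 1024], [6561, −768]] · [[3, 4], [1, 1]] = [[−18659, −25220], [18915, 25476]].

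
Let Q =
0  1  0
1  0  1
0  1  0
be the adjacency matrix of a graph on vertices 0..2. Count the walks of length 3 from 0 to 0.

The number of length-3 walks from vertex 0 to vertex 0 is entry (0,0) of Q³, where Q is the adjacency matrix.
Q² = [[1, 0, 1], [0, 2, 0], [1, 0, 1]]
Q³ = [[0, 2, 0], [2, 0, 2], [0, 2, 0]]

0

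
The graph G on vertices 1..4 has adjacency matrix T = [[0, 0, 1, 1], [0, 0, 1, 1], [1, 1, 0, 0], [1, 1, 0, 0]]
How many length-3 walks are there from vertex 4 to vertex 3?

The number of length-3 walks from vertex 4 to vertex 3 is entry (4,3) of T³, where T is the adjacency matrix.
T² = [[2, 2, 0, 0], [2, 2, 0, 0], [0, 0, 2, 2], [0, 0, 2, 2]]
T³ = [[0, 0, 4, 4], [0, 0, 4, 4], [4, 4, 0, 0], [4, 4, 0, 0]]

0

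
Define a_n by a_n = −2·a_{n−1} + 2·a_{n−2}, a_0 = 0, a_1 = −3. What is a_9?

−7344

With companion matrix A = [[−2, 2], [1, 0]], [a_n, a_{n−1}]ᵀ = A·[a_{n−1}, a_{n−2}]ᵀ, so [a_9, a_8]ᵀ = A^8·[a_1, a_0]ᵀ.
A^8 = [[2448, −1792], [−896, 656]], giving [a_9, a_8]ᵀ = [[−7344], [2688]].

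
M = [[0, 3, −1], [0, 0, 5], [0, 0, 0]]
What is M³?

[[0, 0, 0], [0, 0, 0], [0, 0, 0]]

M is strictly triangular, hence nilpotent: M³ = 0, so M³ = 0.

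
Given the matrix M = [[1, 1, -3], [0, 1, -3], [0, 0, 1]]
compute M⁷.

M = I + N where N = [[0, 1, -3], [0, 0, -3], [0, 0, 0]] is strictly upper-triangular, so N³ = 0.
(I + N)⁷ = I + 7·N + 21·N² = [[1, 7, -84], [0, 1, -21], [0, 0, 1]].

[[1, 7, -84], [0, 1, -21], [0, 0, 1]]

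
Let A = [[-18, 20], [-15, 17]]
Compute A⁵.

[[-1068, 1100], [-825, 857]]

tr A = -1 and det A = -6, so the characteristic polynomial is λ² − (-1)λ + (-6) with roots 2 and -3.
Eigenvectors give P = [[1, 4], [1, 3]] with P⁻¹ = [[-3, 4], [1, -1]], and A = P·diag(2, -3)·P⁻¹.
Then A⁵ = P·diag(32, -243)·P⁻¹ = [[32, -972], [32, -729]] · [[-3, 4], [1, -1]] = [[-1068, 1100], [-825, 857]].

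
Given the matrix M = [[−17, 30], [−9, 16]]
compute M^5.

tr M = −1 and det M = −2, so the characteristic polynomial is λ² − (−1)λ + (−2) with roots −2 and 1.
Eigenvectors give P = [[−2, 5], [−1, 3]] with P⁻¹ = [[−3, 5], [−1, 2]], and M = P·diag(−2, 1)·P⁻¹.
Then M^5 = P·diag(−32, 1)·P⁻¹ = [[64, 5], [32, 3]] · [[−3, 5], [−1, 2]] = [[−197, 330], [−99, 166]].

[[−197, 330], [−99, 166]]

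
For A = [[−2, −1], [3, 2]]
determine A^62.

[[1, 0], [0, 1]]

A² = I (check: tr A = 0 and det A = −1), so A^62 = I since 62 is even.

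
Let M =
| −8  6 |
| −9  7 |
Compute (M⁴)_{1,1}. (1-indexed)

tr M = −1 and det M = −2, so the characteristic polynomial is λ² − (−1)λ + (−2) with roots 1 and −2.
Eigenvectors give P = [[−2, 1], [−3, 1]] with P⁻¹ = [[1, −1], [3, −2]], and M = P·diag(1, −2)·P⁻¹.
Then M⁴ = P·diag(1, 16)·P⁻¹ = [[−2, 16], [−3, 16]] · [[1, −1], [3, −2]] = [[46, −30], [45, −29]].

46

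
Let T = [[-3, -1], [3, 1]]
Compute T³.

T² = [[6, 2], [-6, -2]]
T³ = [[-12, -4], [12, 4]]

[[-12, -4], [12, 4]]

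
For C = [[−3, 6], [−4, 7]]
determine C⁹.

tr C = 4 and det C = 3, so the characteristic polynomial is λ² − (4)λ + (3) with roots 3 and 1.
Eigenvectors give P = [[−1, −3], [−1, −2]] with P⁻¹ = [[2, −3], [−1, 1]], and C = P·diag(3, 1)·P⁻¹.
Then C⁹ = P·diag(19683, 1)·P⁻¹ = [[−19683, −3], [−19683, −2]] · [[2, −3], [−1, 1]] = [[−39363, 59046], [−39364, 59047]].

[[−39363, 59046], [−39364, 59047]]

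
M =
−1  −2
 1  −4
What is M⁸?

tr M = −5 and det M = 6, so the characteristic polynomial is λ² − (−5)λ + (6) with roots −2 and −3.
Eigenvectors give P = [[−2, 1], [−1, 1]] with P⁻¹ = [[−1, 1], [−1, 2]], and M = P·diag(−2, −3)·P⁻¹.
Then M⁸ = P·diag(256, 6561)·P⁻¹ = [[−512, 6561], [−256, 6561]] · [[−1, 1], [−1, 2]] = [[−6049, 12610], [−6305, 12866]].

[[−6049, 12610], [−6305, 12866]]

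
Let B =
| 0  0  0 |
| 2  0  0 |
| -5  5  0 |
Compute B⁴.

B is strictly triangular, hence nilpotent: B³ = 0, so B⁴ = 0.

[[0, 0, 0], [0, 0, 0], [0, 0, 0]]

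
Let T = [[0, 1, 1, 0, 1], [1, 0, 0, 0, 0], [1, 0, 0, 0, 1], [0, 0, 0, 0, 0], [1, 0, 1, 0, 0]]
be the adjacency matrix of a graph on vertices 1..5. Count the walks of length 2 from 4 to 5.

0

The number of length-2 walks from vertex 4 to vertex 5 is entry (4,5) of T^2, where T is the adjacency matrix.
T^2 = [[3, 0, 1, 0, 1], [0, 1, 1, 0, 1], [1, 1, 2, 0, 1], [0, 0, 0, 0, 0], [1, 1, 1, 0, 2]]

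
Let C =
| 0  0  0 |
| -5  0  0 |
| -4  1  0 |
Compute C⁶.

C is strictly triangular, hence nilpotent: C³ = 0, so C⁶ = 0.

[[0, 0, 0], [0, 0, 0], [0, 0, 0]]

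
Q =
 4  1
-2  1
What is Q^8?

tr Q = 5 and det Q = 6, so the characteristic polynomial is λ² − (5)λ + (6) with roots 3 and 2.
Eigenvectors give P = [[-1, -1], [1, 2]] with P⁻¹ = [[-2, -1], [1, 1]], and Q = P·diag(3, 2)·P⁻¹.
Then Q^8 = P·diag(6561, 256)·P⁻¹ = [[-6561, -256], [6561, 512]] · [[-2, -1], [1, 1]] = [[12866, 6305], [-12610, -6049]].

[[12866, 6305], [-12610, -6049]]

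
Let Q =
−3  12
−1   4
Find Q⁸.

Q² = Q (a projection; rank 1, trace 1), so Q⁸ = Q.

[[−3, 12], [−1, 4]]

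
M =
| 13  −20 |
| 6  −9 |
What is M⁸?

tr M = 4 and det M = 3, so the characteristic polynomial is λ² − (4)λ + (3) with roots 1 and 3.
Eigenvectors give P = [[−5, −2], [−3, −1]] with P⁻¹ = [[1, −2], [−3, 5]], and M = P·diag(1, 3)·P⁻¹.
Then M⁸ = P·diag(1, 6561)·P⁻¹ = [[−5, −13122], [−3, −6561]] · [[1, −2], [−3, 5]] = [[39361, −65600], [19680, −32799]].

[[39361, −65600], [19680, −32799]]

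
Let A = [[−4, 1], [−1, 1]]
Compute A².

[[15, −3], [3, 0]]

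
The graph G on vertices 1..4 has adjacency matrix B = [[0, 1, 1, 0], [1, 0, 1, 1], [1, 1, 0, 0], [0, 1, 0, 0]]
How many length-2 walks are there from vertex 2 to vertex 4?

The number of length-2 walks from vertex 2 to vertex 4 is entry (2,4) of B², where B is the adjacency matrix.
B² = [[2, 1, 1, 1], [1, 3, 1, 0], [1, 1, 2, 1], [1, 0, 1, 1]]

0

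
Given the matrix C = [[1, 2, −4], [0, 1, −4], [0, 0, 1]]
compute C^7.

[[1, 14, −196], [0, 1, −28], [0, 0, 1]]

C = I + N where N = [[0, 2, −4], [0, 0, −4], [0, 0, 0]] is strictly upper-triangular, so N^3 = 0.
(I + N)^7 = I + 7·N + 21·N^2 = [[1, 14, −196], [0, 1, −28], [0, 0, 1]].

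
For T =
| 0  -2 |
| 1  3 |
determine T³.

tr T = 3 and det T = 2, so the characteristic polynomial is λ² − (3)λ + (2) with roots 1 and 2.
Eigenvectors give P = [[-2, -1], [1, 1]] with P⁻¹ = [[-1, -1], [1, 2]], and T = P·diag(1, 2)·P⁻¹.
Then T³ = P·diag(1, 8)·P⁻¹ = [[-2, -8], [1, 8]] · [[-1, -1], [1, 2]] = [[-6, -14], [7, 15]].

[[-6, -14], [7, 15]]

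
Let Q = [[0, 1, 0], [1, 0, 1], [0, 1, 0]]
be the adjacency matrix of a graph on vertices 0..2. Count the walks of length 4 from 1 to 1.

4

The number of length-4 walks from vertex 1 to vertex 1 is entry (1,1) of Q⁴, where Q is the adjacency matrix.
Q² = [[1, 0, 1], [0, 2, 0], [1, 0, 1]]
Q³ = [[0, 2, 0], [2, 0, 2], [0, 2, 0]]
Q⁴ = [[2, 0, 2], [0, 4, 0], [2, 0, 2]]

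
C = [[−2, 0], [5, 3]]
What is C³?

tr C = 1 and det C = −6, so the characteristic polynomial is λ² − (1)λ + (−6) with roots 3 and −2.
Eigenvectors give P = [[0, −1], [1, 1]] with P⁻¹ = [[1, 1], [−1, 0]], and C = P·diag(3, −2)·P⁻¹.
Then C³ = P·diag(27, −8)·P⁻¹ = [[0, 8], [27, −8]] · [[1, 1], [−1, 0]] = [[−8, 0], [35, 27]].

[[−8, 0], [35, 27]]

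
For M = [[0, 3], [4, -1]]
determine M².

[[12, -3], [-4, 13]]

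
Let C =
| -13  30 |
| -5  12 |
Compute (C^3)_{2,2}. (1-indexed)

78

tr C = -1 and det C = -6, so the characteristic polynomial is λ² − (-1)λ + (-6) with roots -3 and 2.
Eigenvectors give P = [[3, -2], [1, -1]] with P⁻¹ = [[1, -2], [1, -3]], and C = P·diag(-3, 2)·P⁻¹.
Then C^3 = P·diag(-27, 8)·P⁻¹ = [[-81, -16], [-27, -8]] · [[1, -2], [1, -3]] = [[-97, 210], [-35, 78]].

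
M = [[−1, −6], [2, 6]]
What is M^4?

[[−179, −390], [130, 276]]

tr M = 5 and det M = 6, so the characteristic polynomial is λ² − (5)λ + (6) with roots 2 and 3.
Eigenvectors give P = [[−2, −3], [1, 2]] with P⁻¹ = [[−2, −3], [1, 2]], and M = P·diag(2, 3)·P⁻¹.
Then M^4 = P·diag(16, 81)·P⁻¹ = [[−32, −243], [16, 162]] · [[−2, −3], [1, 2]] = [[−179, −390], [130, 276]].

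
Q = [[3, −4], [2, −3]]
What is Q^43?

Q² = I (check: tr Q = 0 and det Q = −1), so Q^43 = Q since 43 is odd.

[[3, −4], [2, −3]]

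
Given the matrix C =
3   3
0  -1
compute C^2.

[[9, 6], [0, 1]]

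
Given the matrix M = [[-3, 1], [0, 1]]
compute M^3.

[[-27, 7], [0, 1]]

M^2 = [[9, -2], [0, 1]]
M^3 = [[-27, 7], [0, 1]]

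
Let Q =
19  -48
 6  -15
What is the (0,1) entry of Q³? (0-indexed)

tr Q = 4 and det Q = 3, so the characteristic polynomial is λ² − (4)λ + (3) with roots 3 and 1.
Eigenvectors give P = [[3, 8], [1, 3]] with P⁻¹ = [[3, -8], [-1, 3]], and Q = P·diag(3, 1)·P⁻¹.
Then Q³ = P·diag(27, 1)·P⁻¹ = [[81, 8], [27, 3]] · [[3, -8], [-1, 3]] = [[235, -624], [78, -207]].

-624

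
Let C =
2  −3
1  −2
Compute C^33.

C² = I (check: tr C = 0 and det C = −1), so C^33 = C since 33 is odd.

[[2, −3], [1, −2]]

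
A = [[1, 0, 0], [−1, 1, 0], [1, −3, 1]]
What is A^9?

A = I + N where N = [[0, 0, 0], [−1, 0, 0], [1, −3, 0]] is strictly lower-triangular, so N^3 = 0.
(I + N)^9 = I + 9·N + 36·N^2 = [[1, 0, 0], [−9, 1, 0], [117, −27, 1]].

[[1, 0, 0], [−9, 1, 0], [117, −27, 1]]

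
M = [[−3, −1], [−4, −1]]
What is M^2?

[[13, 4], [16, 5]]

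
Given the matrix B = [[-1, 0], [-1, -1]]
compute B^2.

[[1, 0], [2, 1]]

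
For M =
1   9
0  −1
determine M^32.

M² = I (check: tr M = 0 and det M = −1), so M^32 = I since 32 is even.

[[1, 0], [0, 1]]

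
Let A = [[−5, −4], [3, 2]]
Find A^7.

tr A = −3 and det A = 2, so the characteristic polynomial is λ² − (−3)λ + (2) with roots −2 and −1.
Eigenvectors give P = [[−4, 1], [3, −1]] with P⁻¹ = [[−1, −1], [−3, −4]], and A = P·diag(−2, −1)·P⁻¹.
Then A^7 = P·diag(−128, −1)·P⁻¹ = [[512, −1], [−384, 1]] · [[−1, −1], [−3, −4]] = [[−509, −508], [381, 380]].

[[−509, −508], [381, 380]]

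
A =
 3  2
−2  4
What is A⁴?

[[−171, 238], [−238, −52]]

A² = [[5, 14], [−14, 12]]
A³ = [[−13, 66], [−66, 20]]
A⁴ = [[−171, 238], [−238, −52]]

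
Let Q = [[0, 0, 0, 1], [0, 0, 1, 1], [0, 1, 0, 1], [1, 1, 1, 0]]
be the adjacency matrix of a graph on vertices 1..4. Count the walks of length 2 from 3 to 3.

2

The number of length-2 walks from vertex 3 to vertex 3 is entry (3,3) of Q^2, where Q is the adjacency matrix.
Q^2 = [[1, 1, 1, 0], [1, 2, 1, 1], [1, 1, 2, 1], [0, 1, 1, 3]]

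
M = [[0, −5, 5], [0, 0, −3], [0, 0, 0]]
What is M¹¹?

M is strictly triangular, hence nilpotent: M³ = 0, so M¹¹ = 0.

[[0, 0, 0], [0, 0, 0], [0, 0, 0]]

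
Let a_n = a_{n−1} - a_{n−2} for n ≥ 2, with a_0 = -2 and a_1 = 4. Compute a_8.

6

With companion matrix Q = [[1, -1], [1, 0]], [a_n, a_{n−1}]ᵀ = Q·[a_{n−1}, a_{n−2}]ᵀ, so [a_8, a_7]ᵀ = Q⁷·[a_1, a_0]ᵀ.
Q⁷ = [[1, -1], [1, 0]], giving [a_8, a_7]ᵀ = [[6], [4]].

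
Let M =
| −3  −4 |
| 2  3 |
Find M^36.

M² = I (check: tr M = 0 and det M = −1), so M^36 = I since 36 is even.

[[1, 0], [0, 1]]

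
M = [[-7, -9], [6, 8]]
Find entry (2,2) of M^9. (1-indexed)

1538

tr M = 1 and det M = -2, so the characteristic polynomial is λ² − (1)λ + (-2) with roots -1 and 2.
Eigenvectors give P = [[3, -1], [-2, 1]] with P⁻¹ = [[1, 1], [2, 3]], and M = P·diag(-1, 2)·P⁻¹.
Then M^9 = P·diag(-1, 512)·P⁻¹ = [[-3, -512], [2, 512]] · [[1, 1], [2, 3]] = [[-1027, -1539], [1026, 1538]].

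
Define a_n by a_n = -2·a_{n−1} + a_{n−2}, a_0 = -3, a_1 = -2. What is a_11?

-4348

With companion matrix A = [[-2, 1], [1, 0]], [a_n, a_{n−1}]ᵀ = A·[a_{n−1}, a_{n−2}]ᵀ, so [a_11, a_10]ᵀ = A¹⁰·[a_1, a_0]ᵀ.
A¹⁰ = [[5741, -2378], [-2378, 985]], giving [a_11, a_10]ᵀ = [[-4348], [1801]].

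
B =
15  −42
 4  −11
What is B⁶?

tr B = 4 and det B = 3, so the characteristic polynomial is λ² − (4)λ + (3) with roots 3 and 1.
Eigenvectors give P = [[7, −3], [2, −1]] with P⁻¹ = [[1, −3], [2, −7]], and B = P·diag(3, 1)·P⁻¹.
Then B⁶ = P·diag(729, 1)·P⁻¹ = [[5103, −3], [1458, −1]] · [[1, −3], [2, −7]] = [[5097, −15288], [1456, −4367]].

[[5097, −15288], [1456, −4367]]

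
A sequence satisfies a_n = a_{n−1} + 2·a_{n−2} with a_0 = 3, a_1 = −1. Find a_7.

With companion matrix C = [[1, 2], [1, 0]], [a_n, a_{n−1}]ᵀ = C·[a_{n−1}, a_{n−2}]ᵀ, so [a_7, a_6]ᵀ = C⁶·[a_1, a_0]ᵀ.
C⁶ = [[43, 42], [21, 22]], giving [a_7, a_6]ᵀ = [[83], [45]].

83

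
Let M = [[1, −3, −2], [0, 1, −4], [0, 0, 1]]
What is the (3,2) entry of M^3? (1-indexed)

0

M = I + N where N = [[0, −3, −2], [0, 0, −4], [0, 0, 0]] is strictly upper-triangular, so N^3 = 0.
(I + N)^3 = I + 3·N + 3·N^2 = [[1, −9, 30], [0, 1, −12], [0, 0, 1]].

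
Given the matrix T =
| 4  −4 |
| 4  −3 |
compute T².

[[0, −4], [4, −7]]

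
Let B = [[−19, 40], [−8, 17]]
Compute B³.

[[−139, 280], [−56, 113]]

tr B = −2 and det B = −3, so the characteristic polynomial is λ² − (−2)λ + (−3) with roots 1 and −3.
Eigenvectors give P = [[2, 5], [1, 2]] with P⁻¹ = [[−2, 5], [1, −2]], and B = P·diag(1, −3)·P⁻¹.
Then B³ = P·diag(1, −27)·P⁻¹ = [[2, −135], [1, −54]] · [[−2, 5], [1, −2]] = [[−139, 280], [−56, 113]].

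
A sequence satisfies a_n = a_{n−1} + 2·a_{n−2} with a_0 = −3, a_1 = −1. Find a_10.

−1367

With companion matrix M = [[1, 2], [1, 0]], [a_n, a_{n−1}]ᵀ = M·[a_{n−1}, a_{n−2}]ᵀ, so [a_10, a_9]ᵀ = M^9·[a_1, a_0]ᵀ.
M^9 = [[341, 342], [171, 170]], giving [a_10, a_9]ᵀ = [[−1367], [−681]].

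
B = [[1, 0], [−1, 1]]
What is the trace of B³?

B = I + N where N = [[0, 0], [−1, 0]] is strictly lower-triangular, so N² = 0.
(I + N)³ = I + 3·N = [[1, 0], [−3, 1]].

2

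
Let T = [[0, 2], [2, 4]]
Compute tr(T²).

24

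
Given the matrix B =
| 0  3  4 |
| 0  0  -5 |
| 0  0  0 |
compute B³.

[[0, 0, 0], [0, 0, 0], [0, 0, 0]]

B is strictly triangular, hence nilpotent: B³ = 0, so B³ = 0.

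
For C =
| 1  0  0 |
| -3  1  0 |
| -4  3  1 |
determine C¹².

C = I + N where N = [[0, 0, 0], [-3, 0, 0], [-4, 3, 0]] is strictly lower-triangular, so N³ = 0.
(I + N)¹² = I + 12·N + 66·N² = [[1, 0, 0], [-36, 1, 0], [-642, 36, 1]].

[[1, 0, 0], [-36, 1, 0], [-642, 36, 1]]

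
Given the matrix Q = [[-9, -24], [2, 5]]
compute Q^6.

tr Q = -4 and det Q = 3, so the characteristic polynomial is λ² − (-4)λ + (3) with roots -3 and -1.
Eigenvectors give P = [[4, 3], [-1, -1]] with P⁻¹ = [[1, 3], [-1, -4]], and Q = P·diag(-3, -1)·P⁻¹.
Then Q^6 = P·diag(729, 1)·P⁻¹ = [[2916, 3], [-729, -1]] · [[1, 3], [-1, -4]] = [[2913, 8736], [-728, -2183]].

[[2913, 8736], [-728, -2183]]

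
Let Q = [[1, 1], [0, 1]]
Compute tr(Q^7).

Q = I + N where N = [[0, 1], [0, 0]] is strictly upper-triangular, so N^2 = 0.
(I + N)^7 = I + 7·N = [[1, 7], [0, 1]].

2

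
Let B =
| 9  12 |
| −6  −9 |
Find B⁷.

[[6561, 8748], [−4374, −6561]]

tr B = 0 and det B = −9, so the characteristic polynomial is λ² − (0)λ + (−9) with roots 3 and −3.
Eigenvectors give P = [[2, −1], [−1, 1]] with P⁻¹ = [[1, 1], [1, 2]], and B = P·diag(3, −3)·P⁻¹.
Then B⁷ = P·diag(2187, −2187)·P⁻¹ = [[4374, 2187], [−2187, −2187]] · [[1, 1], [1, 2]] = [[6561, 8748], [−4374, −6561]].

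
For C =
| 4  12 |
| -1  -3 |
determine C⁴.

[[4, 12], [-1, -3]]

C² = C (a projection; rank 1, trace 1), so C⁴ = C.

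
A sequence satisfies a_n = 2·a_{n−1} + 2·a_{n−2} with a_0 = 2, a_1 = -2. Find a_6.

-64

With companion matrix Q = [[2, 2], [1, 0]], [a_n, a_{n−1}]ᵀ = Q·[a_{n−1}, a_{n−2}]ᵀ, so [a_6, a_5]ᵀ = Q⁵·[a_1, a_0]ᵀ.
Q⁵ = [[120, 88], [44, 32]], giving [a_6, a_5]ᵀ = [[-64], [-24]].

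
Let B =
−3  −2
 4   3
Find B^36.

B² = I (check: tr B = 0 and det B = −1), so B^36 = I since 36 is even.

[[1, 0], [0, 1]]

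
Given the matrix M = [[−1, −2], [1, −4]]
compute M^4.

tr M = −5 and det M = 6, so the characteristic polynomial is λ² − (−5)λ + (6) with roots −3 and −2.
Eigenvectors give P = [[1, −2], [1, −1]] with P⁻¹ = [[−1, 2], [−1, 1]], and M = P·diag(−3, −2)·P⁻¹.
Then M^4 = P·diag(81, 16)·P⁻¹ = [[81, −32], [81, −16]] · [[−1, 2], [−1, 1]] = [[−49, 130], [−65, 146]].

[[−49, 130], [−65, 146]]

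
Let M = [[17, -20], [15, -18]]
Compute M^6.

[[-1931, 2660], [-1995, 2724]]

tr M = -1 and det M = -6, so the characteristic polynomial is λ² − (-1)λ + (-6) with roots -3 and 2.
Eigenvectors give P = [[1, 4], [1, 3]] with P⁻¹ = [[-3, 4], [1, -1]], and M = P·diag(-3, 2)·P⁻¹.
Then M^6 = P·diag(729, 64)·P⁻¹ = [[729, 256], [729, 192]] · [[-3, 4], [1, -1]] = [[-1931, 2660], [-1995, 2724]].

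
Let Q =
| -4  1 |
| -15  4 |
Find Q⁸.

[[1, 0], [0, 1]]

Q² = I (check: tr Q = 0 and det Q = -1), so Q⁸ = I since 8 is even.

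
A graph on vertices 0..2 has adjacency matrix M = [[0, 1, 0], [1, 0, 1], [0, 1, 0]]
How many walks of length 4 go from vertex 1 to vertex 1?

The number of length-4 walks from vertex 1 to vertex 1 is entry (1,1) of M^4, where M is the adjacency matrix.
M^2 = [[1, 0, 1], [0, 2, 0], [1, 0, 1]]
M^3 = [[0, 2, 0], [2, 0, 2], [0, 2, 0]]
M^4 = [[2, 0, 2], [0, 4, 0], [2, 0, 2]]

4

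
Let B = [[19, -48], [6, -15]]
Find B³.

[[235, -624], [78, -207]]

tr B = 4 and det B = 3, so the characteristic polynomial is λ² − (4)λ + (3) with roots 3 and 1.
Eigenvectors give P = [[-3, -8], [-1, -3]] with P⁻¹ = [[-3, 8], [1, -3]], and B = P·diag(3, 1)·P⁻¹.
Then B³ = P·diag(27, 1)·P⁻¹ = [[-81, -8], [-27, -3]] · [[-3, 8], [1, -3]] = [[235, -624], [78, -207]].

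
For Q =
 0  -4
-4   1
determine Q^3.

Q^2 = [[16, -4], [-4, 17]]
Q^3 = [[16, -68], [-68, 33]]

[[16, -68], [-68, 33]]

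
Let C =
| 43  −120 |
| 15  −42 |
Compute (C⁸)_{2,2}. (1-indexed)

−50184

tr C = 1 and det C = −6, so the characteristic polynomial is λ² − (1)λ + (−6) with roots −2 and 3.
Eigenvectors give P = [[−8, 3], [−3, 1]] with P⁻¹ = [[1, −3], [3, −8]], and C = P·diag(−2, 3)·P⁻¹.
Then C⁸ = P·diag(256, 6561)·P⁻¹ = [[−2048, 19683], [−768, 6561]] · [[1, −3], [3, −8]] = [[57001, −151320], [18915, −50184]].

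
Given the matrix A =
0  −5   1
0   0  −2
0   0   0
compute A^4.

A is strictly triangular, hence nilpotent: A^3 = 0, so A^4 = 0.

[[0, 0, 0], [0, 0, 0], [0, 0, 0]]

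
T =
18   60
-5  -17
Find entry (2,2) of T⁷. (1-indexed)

-7073

tr T = 1 and det T = -6, so the characteristic polynomial is λ² − (1)λ + (-6) with roots -2 and 3.
Eigenvectors give P = [[-3, 4], [1, -1]] with P⁻¹ = [[1, 4], [1, 3]], and T = P·diag(-2, 3)·P⁻¹.
Then T⁷ = P·diag(-128, 2187)·P⁻¹ = [[384, 8748], [-128, -2187]] · [[1, 4], [1, 3]] = [[9132, 27780], [-2315, -7073]].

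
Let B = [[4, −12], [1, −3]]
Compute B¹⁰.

B² = B (a projection; rank 1, trace 1), so B¹⁰ = B.

[[4, −12], [1, −3]]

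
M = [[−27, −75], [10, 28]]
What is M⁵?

tr M = 1 and det M = −6, so the characteristic polynomial is λ² − (1)λ + (−6) with roots 3 and −2.
Eigenvectors give P = [[−5, 3], [2, −1]] with P⁻¹ = [[1, 3], [2, 5]], and M = P·diag(3, −2)·P⁻¹.
Then M⁵ = P·diag(243, −32)·P⁻¹ = [[−1215, −96], [486, 32]] · [[1, 3], [2, 5]] = [[−1407, −4125], [550, 1618]].

[[−1407, −4125], [550, 1618]]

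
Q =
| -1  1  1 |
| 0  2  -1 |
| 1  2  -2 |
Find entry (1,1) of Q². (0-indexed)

2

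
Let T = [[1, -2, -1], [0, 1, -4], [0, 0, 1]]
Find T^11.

[[1, -22, 429], [0, 1, -44], [0, 0, 1]]

T = I + N where N = [[0, -2, -1], [0, 0, -4], [0, 0, 0]] is strictly upper-triangular, so N^3 = 0.
(I + N)^11 = I + 11·N + 55·N^2 = [[1, -22, 429], [0, 1, -44], [0, 0, 1]].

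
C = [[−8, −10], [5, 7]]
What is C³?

[[−62, −70], [35, 43]]

tr C = −1 and det C = −6, so the characteristic polynomial is λ² − (−1)λ + (−6) with roots −3 and 2.
Eigenvectors give P = [[−2, −1], [1, 1]] with P⁻¹ = [[−1, −1], [1, 2]], and C = P·diag(−3, 2)·P⁻¹.
Then C³ = P·diag(−27, 8)·P⁻¹ = [[54, −8], [−27, 8]] · [[−1, −1], [1, 2]] = [[−62, −70], [35, 43]].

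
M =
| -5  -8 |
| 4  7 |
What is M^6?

tr M = 2 and det M = -3, so the characteristic polynomial is λ² − (2)λ + (-3) with roots -1 and 3.
Eigenvectors give P = [[2, -1], [-1, 1]] with P⁻¹ = [[1, 1], [1, 2]], and M = P·diag(-1, 3)·P⁻¹.
Then M^6 = P·diag(1, 729)·P⁻¹ = [[2, -729], [-1, 729]] · [[1, 1], [1, 2]] = [[-727, -1456], [728, 1457]].

[[-727, -1456], [728, 1457]]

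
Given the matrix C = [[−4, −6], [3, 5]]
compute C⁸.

tr C = 1 and det C = −2, so the characteristic polynomial is λ² − (1)λ + (−2) with roots −1 and 2.
Eigenvectors give P = [[−2, −1], [1, 1]] with P⁻¹ = [[−1, −1], [1, 2]], and C = P·diag(−1, 2)·P⁻¹.
Then C⁸ = P·diag(1, 256)·P⁻¹ = [[−2, −256], [1, 256]] · [[−1, −1], [1, 2]] = [[−254, −510], [255, 511]].

[[−254, −510], [255, 511]]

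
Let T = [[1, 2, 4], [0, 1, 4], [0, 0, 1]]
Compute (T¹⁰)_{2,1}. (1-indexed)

T = I + N where N = [[0, 2, 4], [0, 0, 4], [0, 0, 0]] is strictly upper-triangular, so N³ = 0.
(I + N)¹⁰ = I + 10·N + 45·N² = [[1, 20, 400], [0, 1, 40], [0, 0, 1]].

0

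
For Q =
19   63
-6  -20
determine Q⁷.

[[775, 2709], [-258, -902]]

tr Q = -1 and det Q = -2, so the characteristic polynomial is λ² − (-1)λ + (-2) with roots 1 and -2.
Eigenvectors give P = [[-7, 3], [2, -1]] with P⁻¹ = [[-1, -3], [-2, -7]], and Q = P·diag(1, -2)·P⁻¹.
Then Q⁷ = P·diag(1, -128)·P⁻¹ = [[-7, -384], [2, 128]] · [[-1, -3], [-2, -7]] = [[775, 2709], [-258, -902]].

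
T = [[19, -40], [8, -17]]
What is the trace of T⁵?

242

tr T = 2 and det T = -3, so the characteristic polynomial is λ² − (2)λ + (-3) with roots -1 and 3.
Eigenvectors give P = [[2, -5], [1, -2]] with P⁻¹ = [[-2, 5], [-1, 2]], and T = P·diag(-1, 3)·P⁻¹.
Then T⁵ = P·diag(-1, 243)·P⁻¹ = [[-2, -1215], [-1, -486]] · [[-2, 5], [-1, 2]] = [[1219, -2440], [488, -977]].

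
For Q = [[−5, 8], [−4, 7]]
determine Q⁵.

tr Q = 2 and det Q = −3, so the characteristic polynomial is λ² − (2)λ + (−3) with roots −1 and 3.
Eigenvectors give P = [[2, 1], [1, 1]] with P⁻¹ = [[1, −1], [−1, 2]], and Q = P·diag(−1, 3)·P⁻¹.
Then Q⁵ = P·diag(−1, 243)·P⁻¹ = [[−2, 243], [−1, 243]] · [[1, −1], [−1, 2]] = [[−245, 488], [−244, 487]].

[[−245, 488], [−244, 487]]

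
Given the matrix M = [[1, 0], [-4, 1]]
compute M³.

[[1, 0], [-12, 1]]

M = I + N where N = [[0, 0], [-4, 0]] is strictly lower-triangular, so N² = 0.
(I + N)³ = I + 3·N = [[1, 0], [-12, 1]].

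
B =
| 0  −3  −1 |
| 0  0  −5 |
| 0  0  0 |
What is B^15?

[[0, 0, 0], [0, 0, 0], [0, 0, 0]]

B is strictly triangular, hence nilpotent: B^3 = 0, so B^15 = 0.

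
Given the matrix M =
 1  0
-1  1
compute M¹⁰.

M = I + N where N = [[0, 0], [-1, 0]] is strictly lower-triangular, so N² = 0.
(I + N)¹⁰ = I + 10·N = [[1, 0], [-10, 1]].

[[1, 0], [-10, 1]]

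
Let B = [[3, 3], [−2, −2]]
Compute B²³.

[[3, 3], [−2, −2]]

B² = B (a projection; rank 1, trace 1), so B²³ = B.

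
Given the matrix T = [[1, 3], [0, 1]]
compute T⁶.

[[1, 18], [0, 1]]

T = I + N where N = [[0, 3], [0, 0]] is strictly upper-triangular, so N² = 0.
(I + N)⁶ = I + 6·N = [[1, 18], [0, 1]].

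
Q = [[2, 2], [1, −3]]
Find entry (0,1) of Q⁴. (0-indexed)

Q² = [[6, −2], [−1, 11]]
Q³ = [[10, 18], [9, −35]]
Q⁴ = [[38, −34], [−17, 123]]

−34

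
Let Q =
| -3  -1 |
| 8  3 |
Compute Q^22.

[[1, 0], [0, 1]]

Q² = I (check: tr Q = 0 and det Q = -1), so Q^22 = I since 22 is even.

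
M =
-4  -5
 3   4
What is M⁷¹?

M² = I (check: tr M = 0 and det M = -1), so M⁷¹ = M since 71 is odd.

[[-4, -5], [3, 4]]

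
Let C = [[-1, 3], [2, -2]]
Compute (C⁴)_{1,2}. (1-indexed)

C² = [[7, -9], [-6, 10]]
C³ = [[-25, 39], [26, -38]]
C⁴ = [[103, -153], [-102, 154]]

-153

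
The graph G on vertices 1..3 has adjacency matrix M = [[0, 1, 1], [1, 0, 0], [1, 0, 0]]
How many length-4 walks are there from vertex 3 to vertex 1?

0

The number of length-4 walks from vertex 3 to vertex 1 is entry (3,1) of M^4, where M is the adjacency matrix.
M^2 = [[2, 0, 0], [0, 1, 1], [0, 1, 1]]
M^3 = [[0, 2, 2], [2, 0, 0], [2, 0, 0]]
M^4 = [[4, 0, 0], [0, 2, 2], [0, 2, 2]]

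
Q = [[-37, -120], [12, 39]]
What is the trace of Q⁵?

tr Q = 2 and det Q = -3, so the characteristic polynomial is λ² − (2)λ + (-3) with roots 3 and -1.
Eigenvectors give P = [[3, -10], [-1, 3]] with P⁻¹ = [[-3, -10], [-1, -3]], and Q = P·diag(3, -1)·P⁻¹.
Then Q⁵ = P·diag(243, -1)·P⁻¹ = [[729, 10], [-243, -3]] · [[-3, -10], [-1, -3]] = [[-2197, -7320], [732, 2439]].

242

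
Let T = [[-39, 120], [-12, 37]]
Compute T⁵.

[[-2439, 7320], [-732, 2197]]

tr T = -2 and det T = -3, so the characteristic polynomial is λ² − (-2)λ + (-3) with roots 1 and -3.
Eigenvectors give P = [[-3, 10], [-1, 3]] with P⁻¹ = [[3, -10], [1, -3]], and T = P·diag(1, -3)·P⁻¹.
Then T⁵ = P·diag(1, -243)·P⁻¹ = [[-3, -2430], [-1, -729]] · [[3, -10], [1, -3]] = [[-2439, 7320], [-732, 2197]].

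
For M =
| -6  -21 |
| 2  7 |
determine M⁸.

[[-6, -21], [2, 7]]

M² = M (a projection; rank 1, trace 1), so M⁸ = M.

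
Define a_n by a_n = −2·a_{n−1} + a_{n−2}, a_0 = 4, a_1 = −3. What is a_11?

−26735

With companion matrix M = [[−2, 1], [1, 0]], [a_n, a_{n−1}]ᵀ = M·[a_{n−1}, a_{n−2}]ᵀ, so [a_11, a_10]ᵀ = M¹⁰·[a_1, a_0]ᵀ.
M¹⁰ = [[5741, −2378], [−2378, 985]], giving [a_11, a_10]ᵀ = [[−26735], [11074]].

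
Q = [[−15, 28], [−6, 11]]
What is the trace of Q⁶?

tr Q = −4 and det Q = 3, so the characteristic polynomial is λ² − (−4)λ + (3) with roots −3 and −1.
Eigenvectors give P = [[7, −2], [3, −1]] with P⁻¹ = [[1, −2], [3, −7]], and Q = P·diag(−3, −1)·P⁻¹.
Then Q⁶ = P·diag(729, 1)·P⁻¹ = [[5103, −2], [2187, −1]] · [[1, −2], [3, −7]] = [[5097, −10192], [2184, −4367]].

730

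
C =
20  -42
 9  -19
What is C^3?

[[62, -126], [27, -55]]

tr C = 1 and det C = -2, so the characteristic polynomial is λ² − (1)λ + (-2) with roots -1 and 2.
Eigenvectors give P = [[2, 7], [1, 3]] with P⁻¹ = [[-3, 7], [1, -2]], and C = P·diag(-1, 2)·P⁻¹.
Then C^3 = P·diag(-1, 8)·P⁻¹ = [[-2, 56], [-1, 24]] · [[-3, 7], [1, -2]] = [[62, -126], [27, -55]].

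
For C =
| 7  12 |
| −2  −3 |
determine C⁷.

tr C = 4 and det C = 3, so the characteristic polynomial is λ² − (4)λ + (3) with roots 1 and 3.
Eigenvectors give P = [[−2, −3], [1, 1]] with P⁻¹ = [[1, 3], [−1, −2]], and C = P·diag(1, 3)·P⁻¹.
Then C⁷ = P·diag(1, 2187)·P⁻¹ = [[−2, −6561], [1, 2187]] · [[1, 3], [−1, −2]] = [[6559, 13116], [−2186, −4371]].

[[6559, 13116], [−2186, −4371]]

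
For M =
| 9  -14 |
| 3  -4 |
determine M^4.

[[471, -910], [195, -374]]

tr M = 5 and det M = 6, so the characteristic polynomial is λ² − (5)λ + (6) with roots 2 and 3.
Eigenvectors give P = [[2, 7], [1, 3]] with P⁻¹ = [[-3, 7], [1, -2]], and M = P·diag(2, 3)·P⁻¹.
Then M^4 = P·diag(16, 81)·P⁻¹ = [[32, 567], [16, 243]] · [[-3, 7], [1, -2]] = [[471, -910], [195, -374]].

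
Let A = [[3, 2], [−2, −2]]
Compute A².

[[5, 2], [−2, 0]]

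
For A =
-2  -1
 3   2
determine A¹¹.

[[-2, -1], [3, 2]]

A² = I (check: tr A = 0 and det A = -1), so A¹¹ = A since 11 is odd.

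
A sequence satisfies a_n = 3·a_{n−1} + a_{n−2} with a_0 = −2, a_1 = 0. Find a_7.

With companion matrix B = [[3, 1], [1, 0]], [a_n, a_{n−1}]ᵀ = B·[a_{n−1}, a_{n−2}]ᵀ, so [a_7, a_6]ᵀ = B^6·[a_1, a_0]ᵀ.
B^6 = [[1189, 360], [360, 109]], giving [a_7, a_6]ᵀ = [[−720], [−218]].

−720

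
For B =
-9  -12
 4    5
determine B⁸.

tr B = -4 and det B = 3, so the characteristic polynomial is λ² − (-4)λ + (3) with roots -1 and -3.
Eigenvectors give P = [[-3, -2], [2, 1]] with P⁻¹ = [[1, 2], [-2, -3]], and B = P·diag(-1, -3)·P⁻¹.
Then B⁸ = P·diag(1, 6561)·P⁻¹ = [[-3, -13122], [2, 6561]] · [[1, 2], [-2, -3]] = [[26241, 39360], [-13120, -19679]].

[[26241, 39360], [-13120, -19679]]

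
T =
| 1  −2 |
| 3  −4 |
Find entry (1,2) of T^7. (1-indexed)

−254

tr T = −3 and det T = 2, so the characteristic polynomial is λ² − (−3)λ + (2) with roots −2 and −1.
Eigenvectors give P = [[2, −1], [3, −1]] with P⁻¹ = [[−1, 1], [−3, 2]], and T = P·diag(−2, −1)·P⁻¹.
Then T^7 = P·diag(−128, −1)·P⁻¹ = [[−256, 1], [−384, 1]] · [[−1, 1], [−3, 2]] = [[253, −254], [381, −382]].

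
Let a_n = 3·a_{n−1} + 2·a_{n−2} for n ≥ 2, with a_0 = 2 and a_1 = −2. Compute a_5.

With companion matrix T = [[3, 2], [1, 0]], [a_n, a_{n−1}]ᵀ = T·[a_{n−1}, a_{n−2}]ᵀ, so [a_5, a_4]ᵀ = T^4·[a_1, a_0]ᵀ.
T^4 = [[139, 78], [39, 22]], giving [a_5, a_4]ᵀ = [[−122], [−34]].

−122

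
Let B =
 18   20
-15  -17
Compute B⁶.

[[2724, 2660], [-1995, -1931]]

tr B = 1 and det B = -6, so the characteristic polynomial is λ² − (1)λ + (-6) with roots -2 and 3.
Eigenvectors give P = [[-1, -4], [1, 3]] with P⁻¹ = [[3, 4], [-1, -1]], and B = P·diag(-2, 3)·P⁻¹.
Then B⁶ = P·diag(64, 729)·P⁻¹ = [[-64, -2916], [64, 2187]] · [[3, 4], [-1, -1]] = [[2724, 2660], [-1995, -1931]].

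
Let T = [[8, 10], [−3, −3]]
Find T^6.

[[4054, 6650], [−1995, −3261]]

tr T = 5 and det T = 6, so the characteristic polynomial is λ² − (5)λ + (6) with roots 2 and 3.
Eigenvectors give P = [[5, −2], [−3, 1]] with P⁻¹ = [[−1, −2], [−3, −5]], and T = P·diag(2, 3)·P⁻¹.
Then T^6 = P·diag(64, 729)·P⁻¹ = [[320, −1458], [−192, 729]] · [[−1, −2], [−3, −5]] = [[4054, 6650], [−1995, −3261]].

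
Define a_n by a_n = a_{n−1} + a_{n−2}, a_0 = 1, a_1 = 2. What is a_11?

With companion matrix M = [[1, 1], [1, 0]], [a_n, a_{n−1}]ᵀ = M·[a_{n−1}, a_{n−2}]ᵀ, so [a_11, a_10]ᵀ = M^10·[a_1, a_0]ᵀ.
M^10 = [[89, 55], [55, 34]], giving [a_11, a_10]ᵀ = [[233], [144]].

233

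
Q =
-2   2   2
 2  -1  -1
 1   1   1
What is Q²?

[[10, -4, -4], [-7, 4, 4], [1, 2, 2]]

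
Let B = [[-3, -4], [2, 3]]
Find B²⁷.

B² = I (check: tr B = 0 and det B = -1), so B²⁷ = B since 27 is odd.

[[-3, -4], [2, 3]]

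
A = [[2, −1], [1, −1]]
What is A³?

[[5, −2], [2, −1]]

A² = [[3, −1], [1, 0]]
A³ = [[5, −2], [2, −1]]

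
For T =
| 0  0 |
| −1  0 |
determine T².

T is strictly triangular, hence nilpotent: T² = 0, so T² = 0.

[[0, 0], [0, 0]]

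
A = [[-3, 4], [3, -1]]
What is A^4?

A^2 = [[21, -16], [-12, 13]]
A^3 = [[-111, 100], [75, -61]]
A^4 = [[633, -544], [-408, 361]]

[[633, -544], [-408, 361]]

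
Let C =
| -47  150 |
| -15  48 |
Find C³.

[[-323, 1050], [-105, 342]]

tr C = 1 and det C = -6, so the characteristic polynomial is λ² − (1)λ + (-6) with roots -2 and 3.
Eigenvectors give P = [[-10, 3], [-3, 1]] with P⁻¹ = [[-1, 3], [-3, 10]], and C = P·diag(-2, 3)·P⁻¹.
Then C³ = P·diag(-8, 27)·P⁻¹ = [[80, 81], [24, 27]] · [[-1, 3], [-3, 10]] = [[-323, 1050], [-105, 342]].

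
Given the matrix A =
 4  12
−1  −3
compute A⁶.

[[4, 12], [−1, −3]]

A² = A (a projection; rank 1, trace 1), so A⁶ = A.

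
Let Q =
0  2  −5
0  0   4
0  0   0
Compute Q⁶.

[[0, 0, 0], [0, 0, 0], [0, 0, 0]]

Q is strictly triangular, hence nilpotent: Q³ = 0, so Q⁶ = 0.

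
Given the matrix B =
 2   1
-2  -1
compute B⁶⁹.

[[2, 1], [-2, -1]]

B² = B (a projection; rank 1, trace 1), so B⁶⁹ = B.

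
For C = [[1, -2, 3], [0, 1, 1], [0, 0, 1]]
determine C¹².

C = I + N where N = [[0, -2, 3], [0, 0, 1], [0, 0, 0]] is strictly upper-triangular, so N³ = 0.
(I + N)¹² = I + 12·N + 66·N² = [[1, -24, -96], [0, 1, 12], [0, 0, 1]].

[[1, -24, -96], [0, 1, 12], [0, 0, 1]]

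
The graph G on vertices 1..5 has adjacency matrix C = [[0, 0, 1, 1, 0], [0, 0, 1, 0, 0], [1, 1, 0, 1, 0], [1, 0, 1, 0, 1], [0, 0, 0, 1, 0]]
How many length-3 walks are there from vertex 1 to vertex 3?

4

The number of length-3 walks from vertex 1 to vertex 3 is entry (1,3) of C^3, where C is the adjacency matrix.
C^2 = [[2, 1, 1, 1, 1], [1, 1, 0, 1, 0], [1, 0, 3, 1, 1], [1, 1, 1, 3, 0], [1, 0, 1, 0, 1]]
C^3 = [[2, 1, 4, 4, 1], [1, 0, 3, 1, 1], [4, 3, 2, 5, 1], [4, 1, 5, 2, 3], [1, 1, 1, 3, 0]]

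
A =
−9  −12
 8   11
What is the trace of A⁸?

tr A = 2 and det A = −3, so the characteristic polynomial is λ² − (2)λ + (−3) with roots 3 and −1.
Eigenvectors give P = [[1, −3], [−1, 2]] with P⁻¹ = [[−2, −3], [−1, −1]], and A = P·diag(3, −1)·P⁻¹.
Then A⁸ = P·diag(6561, 1)·P⁻¹ = [[6561, −3], [−6561, 2]] · [[−2, −3], [−1, −1]] = [[−13119, −19680], [13120, 19681]].

6562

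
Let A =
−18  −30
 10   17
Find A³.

[[−132, −210], [70, 113]]

tr A = −1 and det A = −6, so the characteristic polynomial is λ² − (−1)λ + (−6) with roots −3 and 2.
Eigenvectors give P = [[−2, −3], [1, 2]] with P⁻¹ = [[−2, −3], [1, 2]], and A = P·diag(−3, 2)·P⁻¹.
Then A³ = P·diag(−27, 8)·P⁻¹ = [[54, −24], [−27, 16]] · [[−2, −3], [1, 2]] = [[−132, −210], [70, 113]].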